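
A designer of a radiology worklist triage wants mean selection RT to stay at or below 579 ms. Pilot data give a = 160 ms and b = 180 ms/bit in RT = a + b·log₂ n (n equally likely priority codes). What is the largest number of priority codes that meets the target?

Set 160 + 180·log₂ n ≤ 579 → log₂ n ≤ (579 − 160)/180 = 2.3278.
So n ≤ 2^2.3278 = 5.020; the largest integer n is 5.

5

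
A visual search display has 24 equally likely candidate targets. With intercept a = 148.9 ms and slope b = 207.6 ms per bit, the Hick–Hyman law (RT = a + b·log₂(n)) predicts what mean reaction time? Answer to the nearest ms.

log₂(24) = 4.5850 bits, so RT = 148.9 + 207.6 × 4.5850 ≈ 1100.738 ms.

1101 ms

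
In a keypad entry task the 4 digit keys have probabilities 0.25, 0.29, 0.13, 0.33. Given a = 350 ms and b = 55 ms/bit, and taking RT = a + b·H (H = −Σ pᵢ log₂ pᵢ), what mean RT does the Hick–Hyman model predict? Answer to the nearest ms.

456 ms

H = 0.25·log₂(1/0.25) + 0.29·log₂(1/0.29) + 0.13·log₂(1/0.13) + 0.33·log₂(1/0.33) = 1.9284 bits.
RT = 350 + 55 × 1.9284 = 456.06 ms.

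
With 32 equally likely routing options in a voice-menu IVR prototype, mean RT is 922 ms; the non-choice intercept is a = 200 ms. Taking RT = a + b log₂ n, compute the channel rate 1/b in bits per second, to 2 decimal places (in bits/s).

6.93 bits/s

Choice component = 922 − 200 = 722 ms over log₂(32) = 5 bits.
b = 722 / 5 = 144.400 ms/bit, so 1/b = 6.925 bits/s.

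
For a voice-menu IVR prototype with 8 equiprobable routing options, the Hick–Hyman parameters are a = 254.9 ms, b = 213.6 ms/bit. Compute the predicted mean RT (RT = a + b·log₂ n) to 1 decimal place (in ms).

log₂(8) = 3 bits, so RT = 254.9 + 213.6 × 3 ≈ 895.700 ms.

895.7 ms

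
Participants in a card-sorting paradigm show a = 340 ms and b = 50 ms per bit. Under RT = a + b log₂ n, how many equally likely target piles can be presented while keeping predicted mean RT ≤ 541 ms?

Set 340 + 50·log₂ n ≤ 541 → log₂ n ≤ (541 − 340)/50 = 4.0200.
So n ≤ 2^4.0200 = 16.223; the largest integer n is 16.

16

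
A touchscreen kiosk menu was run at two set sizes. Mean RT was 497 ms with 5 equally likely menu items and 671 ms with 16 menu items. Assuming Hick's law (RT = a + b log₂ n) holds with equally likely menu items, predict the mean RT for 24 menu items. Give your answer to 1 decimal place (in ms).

Solve the two-equation system in a and b:
  b = (671 − 497) / (log₂ 16 − log₂ 5) = 174 / (4 − 2.3219) = 103.690 ms/bit
  a = 497 − 103.690 × 2.3219 = 256.238 ms
Then RT(24) = 256.238 + 103.690 × log₂ 24 = 256.238 + 103.690 × 4.5850 ≈ 731.655 ms.

731.7 ms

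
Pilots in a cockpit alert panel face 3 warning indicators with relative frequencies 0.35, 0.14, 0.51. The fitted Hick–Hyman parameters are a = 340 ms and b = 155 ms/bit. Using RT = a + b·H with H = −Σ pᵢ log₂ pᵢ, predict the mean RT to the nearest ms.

561 ms

Entropy contributions −pᵢ log₂ pᵢ: 0.5301, 0.3971, 0.4954; sum H = 1.4226 bits.
RT = a + bH = 340 + 155·1.4226 = 560.51 ms.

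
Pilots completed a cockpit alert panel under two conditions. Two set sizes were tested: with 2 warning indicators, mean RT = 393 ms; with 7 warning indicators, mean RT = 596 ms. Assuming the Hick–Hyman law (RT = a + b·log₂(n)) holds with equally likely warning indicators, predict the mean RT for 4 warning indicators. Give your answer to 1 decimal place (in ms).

505.3 ms

RT is linear in log₂ n, so two points fix the line:
  b = (596 − 393) / (log₂ 7 − log₂ 2) = 203 / (2.8074 − 1) = 112.319 ms/bit
  a = 393 − 112.319 × 1 = 280.681 ms
Then RT(4) = 280.681 + 112.319 × log₂ 4 = 280.681 + 112.319 × 2 ≈ 505.319 ms.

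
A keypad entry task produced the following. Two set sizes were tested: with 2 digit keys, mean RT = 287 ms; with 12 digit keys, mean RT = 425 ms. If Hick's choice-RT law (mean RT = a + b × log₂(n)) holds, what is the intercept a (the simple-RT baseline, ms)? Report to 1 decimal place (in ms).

233.6 ms

Slope: b = (425 − 287) / (log₂ 12 − log₂ 2) = 138/2.5850 = 53.386 ms/bit.
Intercept: a = 287 − 53.386·log₂(2) = 233.614 ms.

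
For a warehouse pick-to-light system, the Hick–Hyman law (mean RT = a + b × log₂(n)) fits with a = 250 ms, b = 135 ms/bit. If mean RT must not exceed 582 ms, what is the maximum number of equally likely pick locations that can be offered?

5

Set 250 + 135·log₂ n ≤ 582 → log₂ n ≤ (582 − 250)/135 = 2.4593.
So n ≤ 2^2.4593 = 5.499; the largest integer n is 5.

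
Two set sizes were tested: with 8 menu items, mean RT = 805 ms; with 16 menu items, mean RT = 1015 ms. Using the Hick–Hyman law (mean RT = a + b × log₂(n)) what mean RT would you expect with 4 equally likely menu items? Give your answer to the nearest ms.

595 ms

RT is linear in log₂ n, so two points fix the line:
  b = (1015 − 805) / (log₂ 16 − log₂ 8) = 210 / (4 − 3) = 210 ms/bit
  a = 805 − 210 × 3 = 175 ms
Then RT(4) = 175 + 210 × log₂ 4 = 175 + 210 × 2 ≈ 595.000 ms.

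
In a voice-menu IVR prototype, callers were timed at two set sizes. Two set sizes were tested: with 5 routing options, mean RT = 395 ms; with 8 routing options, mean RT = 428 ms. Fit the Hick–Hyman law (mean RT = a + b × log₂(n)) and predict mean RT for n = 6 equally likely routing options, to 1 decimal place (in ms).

RT is linear in log₂ n, so two points fix the line:
  b = (428 − 395) / (log₂ 8 − log₂ 5) = 33 / (3 − 2.3219) = 48.667 ms/bit
  a = 395 − 48.667 × 2.3219 = 281.998 ms
Then RT(6) = 281.998 + 48.667 × log₂ 6 = 281.998 + 48.667 × 2.5850 ≈ 407.801 ms.

407.8 ms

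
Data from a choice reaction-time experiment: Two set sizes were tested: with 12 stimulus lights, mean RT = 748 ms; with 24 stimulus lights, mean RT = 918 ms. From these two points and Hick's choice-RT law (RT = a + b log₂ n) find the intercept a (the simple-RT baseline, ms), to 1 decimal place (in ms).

The slope on a log₂ axis is (918 − 748) / (4.5850 − 3.5850) = 170.000 ms/bit.
Intercept: a = 748 − 170.000·log₂(12) = 138.556 ms.

138.6 ms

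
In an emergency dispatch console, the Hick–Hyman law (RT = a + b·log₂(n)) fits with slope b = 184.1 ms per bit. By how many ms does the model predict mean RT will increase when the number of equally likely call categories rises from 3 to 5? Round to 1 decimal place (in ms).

ΔRT = (a + b log₂ n₂) − (a + b log₂ n₁) = b·(log₂ n₂ − log₂ n₁).
log₂(5) − log₂(3) = 2.3219 − 1.5850 = 0.7370.
ΔRT = 184.1 × 0.7370 = 135.675 ms.

135.7 ms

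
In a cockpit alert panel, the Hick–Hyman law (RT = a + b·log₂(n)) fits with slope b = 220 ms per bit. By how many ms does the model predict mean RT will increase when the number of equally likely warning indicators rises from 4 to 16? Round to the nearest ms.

440 ms

ΔRT = (a + b log₂ n₂) − (a + b log₂ n₁) = b·(log₂ n₂ − log₂ n₁).
log₂(16) − log₂(4) = log₂(16/4) = log₂(4) = 2.
ΔRT = 220 × 2.0000 = 440.000 ms.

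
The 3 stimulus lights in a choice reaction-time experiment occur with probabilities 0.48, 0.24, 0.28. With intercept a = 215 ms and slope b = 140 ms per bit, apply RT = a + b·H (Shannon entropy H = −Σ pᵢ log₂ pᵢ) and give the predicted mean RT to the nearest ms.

H = 0.48·log₂(1/0.48) + 0.24·log₂(1/0.24) + 0.28·log₂(1/0.28) = 1.5166 bits.
RT = 215 + 140 × 1.5166 = 427.33 ms.

427 ms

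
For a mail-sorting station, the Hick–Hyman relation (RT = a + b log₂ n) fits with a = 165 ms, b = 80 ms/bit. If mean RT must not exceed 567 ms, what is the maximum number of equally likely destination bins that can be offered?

32

80·log₂ n ≤ 567 − 165 = 402, giving log₂ n ≤ 5.0250 and n ≤ 32.559. The largest whole number is 32.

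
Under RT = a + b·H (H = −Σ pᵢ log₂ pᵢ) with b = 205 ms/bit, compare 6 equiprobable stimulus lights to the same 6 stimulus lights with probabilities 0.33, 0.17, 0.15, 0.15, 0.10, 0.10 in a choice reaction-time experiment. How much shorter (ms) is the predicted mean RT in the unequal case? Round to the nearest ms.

The RT saving is b·ΔH. Equiprobable H₀ = log₂(6) = 2.5850 bits; with the given probabilities H = 2.4479 bits.
b·(H₀ − H) = 205 × (2.5850 − 2.4479) = 28.10 ms.

28 ms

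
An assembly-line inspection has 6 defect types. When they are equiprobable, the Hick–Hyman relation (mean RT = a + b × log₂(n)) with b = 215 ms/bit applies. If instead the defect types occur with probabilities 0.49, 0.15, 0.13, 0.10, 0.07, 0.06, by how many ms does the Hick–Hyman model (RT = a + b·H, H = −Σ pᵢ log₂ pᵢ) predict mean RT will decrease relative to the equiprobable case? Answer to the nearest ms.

95 ms

Equiprobable entropy H₀ = log₂ 6 = 2.5850 bits.
Skewed entropy H = −Σ pᵢ log₂ pᵢ = 2.1418 bits.
ΔRT = b·(H₀ − H) = 215 × 0.4432 = 95.29 ms.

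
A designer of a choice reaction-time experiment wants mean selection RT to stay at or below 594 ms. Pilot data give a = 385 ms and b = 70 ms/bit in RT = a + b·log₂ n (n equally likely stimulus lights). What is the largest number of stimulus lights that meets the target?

70·log₂ n ≤ 594 − 385 = 209, giving log₂ n ≤ 2.9857 and n ≤ 7.921. The largest whole number is 7.

7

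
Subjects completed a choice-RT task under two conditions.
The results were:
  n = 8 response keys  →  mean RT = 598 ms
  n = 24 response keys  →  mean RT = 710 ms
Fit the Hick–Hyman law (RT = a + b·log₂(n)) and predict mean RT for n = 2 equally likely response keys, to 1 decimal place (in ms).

456.7 ms

Solve the two-equation system in a and b:
  b = (710 − 598) / (log₂ 24 − log₂ 8) = 112 / (4.5850 − 3) = 70.664 ms/bit
  a = 598 − 70.664 × 3 = 386.008 ms
Then RT(2) = 386.008 + 70.664 × log₂ 2 = 386.008 + 70.664 × 1 ≈ 456.672 ms.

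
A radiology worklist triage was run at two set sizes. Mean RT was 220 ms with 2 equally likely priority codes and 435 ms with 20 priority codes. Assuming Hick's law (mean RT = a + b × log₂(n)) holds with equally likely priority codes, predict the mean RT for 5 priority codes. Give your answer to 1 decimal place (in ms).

Fit slope and intercept:
  b = (435 − 220) / (log₂ 20 − log₂ 2) = 215 / (4.3219 − 1) = 64.721 ms/bit
  a = 220 − 64.721 × 1 = 155.279 ms
Then RT(5) = 155.279 + 64.721 × log₂ 5 = 155.279 + 64.721 × 2.3219 ≈ 305.557 ms.

305.6 ms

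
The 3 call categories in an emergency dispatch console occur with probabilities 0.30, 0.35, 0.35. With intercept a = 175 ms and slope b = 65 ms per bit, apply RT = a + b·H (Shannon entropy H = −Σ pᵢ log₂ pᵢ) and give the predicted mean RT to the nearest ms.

278 ms

H = 0.30·log₂(1/0.30) + 0.35·log₂(1/0.35) + 0.35·log₂(1/0.35) = 1.5813 bits.
RT = 175 + 65 × 1.5813 = 277.78 ms.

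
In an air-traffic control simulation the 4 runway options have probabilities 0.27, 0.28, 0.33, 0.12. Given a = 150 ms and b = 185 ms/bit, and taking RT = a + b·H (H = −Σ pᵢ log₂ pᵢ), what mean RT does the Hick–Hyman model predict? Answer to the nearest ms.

505 ms

H = 0.27·log₂(1/0.27) + 0.28·log₂(1/0.28) + 0.33·log₂(1/0.33) + 0.12·log₂(1/0.12) = 1.9191 bits.
RT = 150 + 185 × 1.9191 = 505.04 ms.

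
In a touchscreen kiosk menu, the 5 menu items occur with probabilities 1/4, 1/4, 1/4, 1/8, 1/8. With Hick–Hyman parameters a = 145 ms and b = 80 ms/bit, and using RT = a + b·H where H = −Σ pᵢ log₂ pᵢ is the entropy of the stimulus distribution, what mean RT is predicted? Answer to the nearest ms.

325 ms

H = −Σ pᵢ log₂ pᵢ = 0.25·2 + 0.25·2 + 0.25·2 + 0.125·3 + 0.125·3 = 2.250 bits.
RT = 145 + 80 × 2.250 = 325.00 ms.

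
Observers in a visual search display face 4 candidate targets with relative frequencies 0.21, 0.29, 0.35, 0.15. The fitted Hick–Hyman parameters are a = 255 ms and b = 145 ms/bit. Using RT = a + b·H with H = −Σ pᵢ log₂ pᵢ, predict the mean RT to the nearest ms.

535 ms

H = 0.21·log₂(1/0.21) + 0.29·log₂(1/0.29) + 0.35·log₂(1/0.35) + 0.15·log₂(1/0.15) = 1.9314 bits.
RT = 255 + 145 × 1.9314 = 535.05 ms.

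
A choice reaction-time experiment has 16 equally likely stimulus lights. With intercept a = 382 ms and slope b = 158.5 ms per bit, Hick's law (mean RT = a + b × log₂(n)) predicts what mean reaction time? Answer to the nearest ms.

1016 ms

log₂(16) = 4 bits, so RT = 382 + 158.5 × 4 ≈ 1016.000 ms.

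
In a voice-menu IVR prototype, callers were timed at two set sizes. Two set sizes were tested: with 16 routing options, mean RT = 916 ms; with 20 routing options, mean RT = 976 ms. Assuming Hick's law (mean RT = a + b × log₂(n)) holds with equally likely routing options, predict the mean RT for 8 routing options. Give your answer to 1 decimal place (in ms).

RT is linear in log₂ n, so two points fix the line:
  b = (976 − 916) / (log₂ 20 − log₂ 16) = 60 / (4.3219 − 4) = 186.377 ms/bit
  a = 916 − 186.377 × 4 = 170.492 ms
Then RT(8) = 170.492 + 186.377 × log₂ 8 = 170.492 + 186.377 × 3 ≈ 729.623 ms.

729.6 ms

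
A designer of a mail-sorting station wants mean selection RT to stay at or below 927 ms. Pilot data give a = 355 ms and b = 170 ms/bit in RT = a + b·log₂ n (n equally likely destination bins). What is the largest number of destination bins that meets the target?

Information budget: (927 − 355)/170 = 3.3647 bits, so n ≤ 2^3.3647 = 10.301 → at most 10.

10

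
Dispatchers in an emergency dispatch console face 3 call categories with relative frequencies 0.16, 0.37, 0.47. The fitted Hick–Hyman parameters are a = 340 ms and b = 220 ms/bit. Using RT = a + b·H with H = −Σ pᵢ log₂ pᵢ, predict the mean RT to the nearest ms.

Entropy contributions −pᵢ log₂ pᵢ: 0.4230, 0.5307, 0.5120; sum H = 1.4657 bits.
RT = a + bH = 340 + 220·1.4657 = 662.45 ms.

662 ms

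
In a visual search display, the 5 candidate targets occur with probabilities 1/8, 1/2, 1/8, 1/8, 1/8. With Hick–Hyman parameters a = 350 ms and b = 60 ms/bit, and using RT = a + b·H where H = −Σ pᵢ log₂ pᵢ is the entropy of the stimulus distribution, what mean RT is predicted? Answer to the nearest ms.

470 ms

H = −Σ pᵢ log₂ pᵢ = 0.125·3 + 0.5·1 + 0.125·3 + 0.125·3 + 0.125·3 = 2.000 bits.
RT = 350 + 60 × 2.000 = 470.00 ms.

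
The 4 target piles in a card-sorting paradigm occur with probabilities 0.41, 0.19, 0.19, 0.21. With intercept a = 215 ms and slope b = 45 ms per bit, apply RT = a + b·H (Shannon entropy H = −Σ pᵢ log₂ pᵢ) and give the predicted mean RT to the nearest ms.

301 ms

Entropy contributions −pᵢ log₂ pᵢ: 0.5274, 0.4552, 0.4552, 0.4728; sum H = 1.9107 bits.
RT = a + bH = 215 + 45·1.9107 = 300.98 ms.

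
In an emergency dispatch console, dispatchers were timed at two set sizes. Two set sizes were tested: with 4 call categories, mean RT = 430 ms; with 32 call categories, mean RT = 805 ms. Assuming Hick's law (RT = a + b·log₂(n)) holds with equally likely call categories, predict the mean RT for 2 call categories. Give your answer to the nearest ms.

With log₂ n on the abscissa the relation is linear; from the two conditions:
  b = (805 − 430) / (log₂ 32 − log₂ 4) = 375 / (5 − 2) = 125 ms/bit
  a = 430 − 125 × 2 = 180 ms
Then RT(2) = 180 + 125 × log₂ 2 = 180 + 125 × 1 ≈ 305.000 ms.

305 ms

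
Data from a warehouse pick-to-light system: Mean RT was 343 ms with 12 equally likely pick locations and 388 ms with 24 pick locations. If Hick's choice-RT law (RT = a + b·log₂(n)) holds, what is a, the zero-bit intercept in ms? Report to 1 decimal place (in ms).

181.7 ms

b = (RT₂ − RT₁)/(log₂ n₂ − log₂ n₁) = (388 − 343)/(4.5850 − 3.5850) = 45.000 ms/bit.
a = RT₁ − b·log₂ n₁ = 343 − 45.000 × 3.5850 = 181.677 ms.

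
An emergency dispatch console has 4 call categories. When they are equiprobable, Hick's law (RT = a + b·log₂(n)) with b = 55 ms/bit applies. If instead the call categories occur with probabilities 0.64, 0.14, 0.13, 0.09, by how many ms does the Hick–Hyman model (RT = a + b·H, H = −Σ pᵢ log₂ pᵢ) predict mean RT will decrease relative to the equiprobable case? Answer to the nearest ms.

27 ms

The RT saving is b·ΔH. Equiprobable H₀ = log₂(4) = 2.0000 bits; with the given probabilities H = 1.5045 bits.
b·(H₀ − H) = 55 × (2.0000 − 1.5045) = 27.25 ms.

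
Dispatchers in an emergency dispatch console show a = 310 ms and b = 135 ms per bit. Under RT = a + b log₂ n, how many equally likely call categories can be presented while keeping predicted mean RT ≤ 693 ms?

Information budget: (693 − 310)/135 = 2.8370 bits, so n ≤ 2^2.8370 = 7.146 → at most 7.

7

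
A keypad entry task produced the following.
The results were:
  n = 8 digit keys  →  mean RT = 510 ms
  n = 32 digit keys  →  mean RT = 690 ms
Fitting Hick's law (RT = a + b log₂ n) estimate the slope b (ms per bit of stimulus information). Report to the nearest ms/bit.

The slope on a log₂ axis is (690 − 510) / (5 − 3) = 90 ms/bit.

90 ms/bit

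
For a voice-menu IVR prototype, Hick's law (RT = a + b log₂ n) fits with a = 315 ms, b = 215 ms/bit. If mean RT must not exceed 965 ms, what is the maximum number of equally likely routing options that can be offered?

8

Set 315 + 215·log₂ n ≤ 965 → log₂ n ≤ (965 − 315)/215 = 3.0233.
So n ≤ 2^3.0233 = 8.130; the largest integer n is 8.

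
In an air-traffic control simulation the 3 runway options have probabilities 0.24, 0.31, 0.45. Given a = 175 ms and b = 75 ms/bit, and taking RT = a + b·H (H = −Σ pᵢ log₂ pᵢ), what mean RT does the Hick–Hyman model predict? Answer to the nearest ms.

Entropy contributions −pᵢ log₂ pᵢ: 0.4941, 0.5238, 0.5184; sum H = 1.5363 bits.
RT = a + bH = 175 + 75·1.5363 = 290.22 ms.

290 ms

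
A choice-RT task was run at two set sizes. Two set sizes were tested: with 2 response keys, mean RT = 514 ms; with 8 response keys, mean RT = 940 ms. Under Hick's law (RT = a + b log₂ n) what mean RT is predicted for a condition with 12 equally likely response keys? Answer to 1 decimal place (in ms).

RT is linear in log₂ n, so two points fix the line:
  b = (940 − 514) / (log₂ 8 − log₂ 2) = 426 / (3 − 1) = 213.000 ms/bit
  a = 514 − 213.000 × 1 = 301.000 ms
Then RT(12) = 301.000 + 213.000 × log₂ 12 = 301.000 + 213.000 × 3.5850 ≈ 1064.597 ms.

1064.6 ms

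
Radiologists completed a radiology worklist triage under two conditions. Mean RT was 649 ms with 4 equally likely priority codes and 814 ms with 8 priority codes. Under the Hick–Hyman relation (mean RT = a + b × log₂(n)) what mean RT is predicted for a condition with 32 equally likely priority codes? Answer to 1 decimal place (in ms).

RT is linear in log₂ n, so two points fix the line:
  b = (814 − 649) / (log₂ 8 − log₂ 4) = 165 / (3 − 2) = 165.000 ms/bit
  a = 649 − 165.000 × 2 = 319.000 ms
Then RT(32) = 319.000 + 165.000 × log₂ 32 = 319.000 + 165.000 × 5 ≈ 1144.000 ms.

1144.0 ms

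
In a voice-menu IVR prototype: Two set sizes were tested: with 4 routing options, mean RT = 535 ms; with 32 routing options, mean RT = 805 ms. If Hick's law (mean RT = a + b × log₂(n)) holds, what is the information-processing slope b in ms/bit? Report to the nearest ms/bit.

Slope: b = (805 − 535) / (log₂ 32 − log₂ 4) = 270/3.0000 = 90 ms/bit.

90 ms/bit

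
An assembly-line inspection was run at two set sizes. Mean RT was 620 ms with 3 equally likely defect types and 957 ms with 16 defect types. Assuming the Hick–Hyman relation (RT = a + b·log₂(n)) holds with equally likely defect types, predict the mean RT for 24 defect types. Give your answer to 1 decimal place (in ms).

1038.6 ms

Fit slope and intercept:
  b = (957 − 620) / (log₂ 16 − log₂ 3) = 337 / (4 − 1.5850) = 139.542 ms/bit
  a = 620 − 139.542 × 1.5850 = 398.831 ms
Then RT(24) = 398.831 + 139.542 × log₂ 24 = 398.831 + 139.542 × 4.5850 ≈ 1038.627 ms.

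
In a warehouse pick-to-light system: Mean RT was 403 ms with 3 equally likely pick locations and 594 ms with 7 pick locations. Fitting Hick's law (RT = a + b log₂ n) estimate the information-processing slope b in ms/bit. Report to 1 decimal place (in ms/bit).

156.3 ms/bit

The slope on a log₂ axis is (594 − 403) / (2.8074 − 1.5850) = 156.251 ms/bit.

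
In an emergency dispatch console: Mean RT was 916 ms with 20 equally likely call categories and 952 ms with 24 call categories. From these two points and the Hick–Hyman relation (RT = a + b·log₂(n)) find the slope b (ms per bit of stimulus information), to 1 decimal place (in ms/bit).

Slope: b = (952 − 916) / (log₂ 24 − log₂ 20) = 36/0.2630 = 136.864 ms/bit.

136.9 ms/bit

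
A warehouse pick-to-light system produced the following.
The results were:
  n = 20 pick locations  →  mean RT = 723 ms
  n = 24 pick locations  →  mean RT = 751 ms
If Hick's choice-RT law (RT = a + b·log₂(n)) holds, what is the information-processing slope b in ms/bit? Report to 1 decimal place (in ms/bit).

106.4 ms/bit

b = (RT₂ − RT₁)/(log₂ n₂ − log₂ n₁) = (751 − 723)/(4.5850 − 4.3219) = 106.450 ms/bit.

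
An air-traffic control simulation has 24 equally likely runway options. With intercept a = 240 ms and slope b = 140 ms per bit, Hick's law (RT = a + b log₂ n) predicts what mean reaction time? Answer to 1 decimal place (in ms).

log₂(24) = 4.5850 bits, so RT = 240 + 140 × 4.5850 ≈ 881.895 ms.

881.9 ms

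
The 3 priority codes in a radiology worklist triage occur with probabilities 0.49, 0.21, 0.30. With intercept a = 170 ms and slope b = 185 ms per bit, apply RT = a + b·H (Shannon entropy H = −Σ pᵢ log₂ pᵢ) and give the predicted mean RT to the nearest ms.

H = 0.49·log₂(1/0.49) + 0.21·log₂(1/0.21) + 0.30·log₂(1/0.30) = 1.4982 bits.
RT = 170 + 185 × 1.4982 = 447.17 ms.

447 ms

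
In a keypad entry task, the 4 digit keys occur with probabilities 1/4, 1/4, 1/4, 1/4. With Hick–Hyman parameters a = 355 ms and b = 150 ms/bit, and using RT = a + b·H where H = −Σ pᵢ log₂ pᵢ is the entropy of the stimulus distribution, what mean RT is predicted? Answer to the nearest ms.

H = −Σ pᵢ log₂ pᵢ = 0.25·2 + 0.25·2 + 0.25·2 + 0.25·2 = 2.000 bits.
RT = 355 + 150 × 2.000 = 655.00 ms.

655 ms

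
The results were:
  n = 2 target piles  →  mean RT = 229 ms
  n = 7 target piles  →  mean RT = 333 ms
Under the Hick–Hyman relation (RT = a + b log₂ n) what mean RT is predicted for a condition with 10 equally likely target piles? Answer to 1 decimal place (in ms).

362.6 ms

RT is linear in log₂ n, so two points fix the line:
  b = (333 − 229) / (log₂ 7 − log₂ 2) = 104 / (2.8074 − 1) = 57.543 ms/bit
  a = 229 − 57.543 × 1 = 171.457 ms
Then RT(10) = 171.457 + 57.543 × log₂ 10 = 171.457 + 57.543 × 3.3219 ≈ 362.610 ms.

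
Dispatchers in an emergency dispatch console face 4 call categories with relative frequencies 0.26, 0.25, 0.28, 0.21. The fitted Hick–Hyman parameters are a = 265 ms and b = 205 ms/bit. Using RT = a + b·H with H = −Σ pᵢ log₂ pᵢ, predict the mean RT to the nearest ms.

H = 0.26·log₂(1/0.26) + 0.25·log₂(1/0.25) + 0.28·log₂(1/0.28) + 0.21·log₂(1/0.21) = 1.9923 bits.
RT = 265 + 205 × 1.9923 = 673.43 ms.

673 ms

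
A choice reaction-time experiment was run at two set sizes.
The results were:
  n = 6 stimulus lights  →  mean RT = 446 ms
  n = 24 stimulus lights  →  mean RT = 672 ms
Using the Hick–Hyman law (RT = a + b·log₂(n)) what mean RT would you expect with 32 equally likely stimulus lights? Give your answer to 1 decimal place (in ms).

With log₂ n on the abscissa the relation is linear; from the two conditions:
  b = (672 − 446) / (log₂ 24 − log₂ 6) = 226 / (4.5850 − 2.5850) = 113.000 ms/bit
  a = 446 − 113.000 × 2.5850 = 153.899 ms
Then RT(32) = 153.899 + 113.000 × log₂ 32 = 153.899 + 113.000 × 5 ≈ 718.899 ms.

718.9 ms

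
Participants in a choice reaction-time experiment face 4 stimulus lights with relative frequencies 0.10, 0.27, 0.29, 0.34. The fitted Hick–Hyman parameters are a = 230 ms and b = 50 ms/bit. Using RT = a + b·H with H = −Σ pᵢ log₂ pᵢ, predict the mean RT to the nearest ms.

324 ms

H = 0.10·log₂(1/0.10) + 0.27·log₂(1/0.27) + 0.29·log₂(1/0.29) + 0.34·log₂(1/0.34) = 1.8893 bits.
RT = 230 + 50 × 1.8893 = 324.46 ms.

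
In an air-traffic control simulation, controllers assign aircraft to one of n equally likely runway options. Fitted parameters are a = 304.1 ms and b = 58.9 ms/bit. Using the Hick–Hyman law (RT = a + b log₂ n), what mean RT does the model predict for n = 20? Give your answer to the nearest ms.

559 ms

log₂(20) = 4.3219 bits, so RT = 304.1 + 58.9 × 4.3219 ≈ 558.662 ms.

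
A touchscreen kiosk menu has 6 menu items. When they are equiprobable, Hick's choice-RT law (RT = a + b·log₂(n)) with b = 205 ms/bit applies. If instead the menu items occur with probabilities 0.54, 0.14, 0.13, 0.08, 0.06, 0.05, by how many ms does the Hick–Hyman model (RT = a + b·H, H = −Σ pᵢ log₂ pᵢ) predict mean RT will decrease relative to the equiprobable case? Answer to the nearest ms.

118 ms

The RT saving is b·ΔH. Equiprobable H₀ = log₂(6) = 2.5850 bits; with the given probabilities H = 2.0109 bits.
b·(H₀ − H) = 205 × (2.5850 − 2.0109) = 117.68 ms.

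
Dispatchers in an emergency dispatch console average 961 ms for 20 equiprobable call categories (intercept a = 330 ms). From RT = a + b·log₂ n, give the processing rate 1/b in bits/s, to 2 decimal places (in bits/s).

6.85 bits/s

b = (961 − 330)/log₂ 20 = 631/4.3219 = 146.000 ms per bit = 0.14600 s/bit; the reciprocal is 6.849 bits/s.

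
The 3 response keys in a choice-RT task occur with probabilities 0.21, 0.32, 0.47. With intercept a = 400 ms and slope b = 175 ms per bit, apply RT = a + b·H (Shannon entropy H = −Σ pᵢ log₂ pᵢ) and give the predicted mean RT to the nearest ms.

664 ms

Entropy contributions −pᵢ log₂ pᵢ: 0.4728, 0.5260, 0.5120; sum H = 1.5108 bits.
RT = a + bH = 400 + 175·1.5108 = 664.39 ms.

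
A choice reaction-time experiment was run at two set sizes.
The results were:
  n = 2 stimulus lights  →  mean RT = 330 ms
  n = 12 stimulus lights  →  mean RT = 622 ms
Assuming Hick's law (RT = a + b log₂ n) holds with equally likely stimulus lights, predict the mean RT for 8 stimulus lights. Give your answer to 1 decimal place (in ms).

555.9 ms

With log₂ n on the abscissa the relation is linear; from the two conditions:
  b = (622 − 330) / (log₂ 12 − log₂ 2) = 292 / (3.5850 − 1) = 112.961 ms/bit
  a = 330 − 112.961 × 1 = 217.039 ms
Then RT(8) = 217.039 + 112.961 × log₂ 8 = 217.039 + 112.961 × 3 ≈ 555.922 ms.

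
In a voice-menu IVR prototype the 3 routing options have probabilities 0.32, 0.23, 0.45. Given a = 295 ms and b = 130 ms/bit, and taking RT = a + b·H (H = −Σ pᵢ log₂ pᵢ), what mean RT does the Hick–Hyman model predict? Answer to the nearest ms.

Entropy contributions −pᵢ log₂ pᵢ: 0.5260, 0.4877, 0.5184; sum H = 1.5321 bits.
RT = a + bH = 295 + 130·1.5321 = 494.17 ms.

494 ms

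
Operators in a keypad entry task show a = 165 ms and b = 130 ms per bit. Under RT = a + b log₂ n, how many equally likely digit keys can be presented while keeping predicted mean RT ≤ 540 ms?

7

130·log₂ n ≤ 540 − 165 = 375, giving log₂ n ≤ 2.8846 and n ≤ 7.385. The largest whole number is 7.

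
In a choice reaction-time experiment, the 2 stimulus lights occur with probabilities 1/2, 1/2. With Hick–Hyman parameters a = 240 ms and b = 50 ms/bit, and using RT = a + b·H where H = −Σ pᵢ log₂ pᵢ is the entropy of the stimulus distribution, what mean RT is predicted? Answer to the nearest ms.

Each term −pᵢ log₂ pᵢ: 0.5·1 + 0.5·1; summed, H = 1.000 bits.
Mean RT = a + bH = 240 + 50·1.000 = 290.00 ms.

290 ms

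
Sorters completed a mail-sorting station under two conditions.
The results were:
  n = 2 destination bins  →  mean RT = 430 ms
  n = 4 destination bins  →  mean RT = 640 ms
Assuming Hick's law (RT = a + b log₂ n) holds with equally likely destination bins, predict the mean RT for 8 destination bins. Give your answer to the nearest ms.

Solve the two-equation system in a and b:
  b = (640 − 430) / (log₂ 4 − log₂ 2) = 210 / (2 − 1) = 210 ms/bit
  a = 430 − 210 × 1 = 220 ms
Then RT(8) = 220 + 210 × log₂ 8 = 220 + 210 × 3 ≈ 850.000 ms.

850 ms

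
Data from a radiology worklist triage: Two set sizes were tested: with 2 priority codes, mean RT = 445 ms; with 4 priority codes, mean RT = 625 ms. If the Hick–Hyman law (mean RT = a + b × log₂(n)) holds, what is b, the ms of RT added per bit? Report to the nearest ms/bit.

The slope on a log₂ axis is (625 − 445) / (2 − 1) = 180 ms/bit.

180 ms/bit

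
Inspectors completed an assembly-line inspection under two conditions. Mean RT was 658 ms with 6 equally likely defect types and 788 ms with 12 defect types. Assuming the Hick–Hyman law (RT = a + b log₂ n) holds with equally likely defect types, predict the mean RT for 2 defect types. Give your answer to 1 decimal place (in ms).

Fit slope and intercept:
  b = (788 − 658) / (log₂ 12 − log₂ 6) = 130 / (3.5850 − 2.5850) = 130.000 ms/bit
  a = 658 − 130.000 × 2.5850 = 321.955 ms
Then RT(2) = 321.955 + 130.000 × log₂ 2 = 321.955 + 130.000 × 1 ≈ 451.955 ms.

452.0 ms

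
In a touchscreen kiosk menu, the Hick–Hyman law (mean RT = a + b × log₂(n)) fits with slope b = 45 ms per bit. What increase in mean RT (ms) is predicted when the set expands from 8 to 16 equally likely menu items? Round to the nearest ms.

45 ms

Only the slope matters, since a is common to both: ΔRT = b·log₂(n₂/n₁).
log₂(16) − log₂(8) = log₂(16/8) = log₂(2) = 1.
ΔRT = 45 × 1.0000 = 45.000 ms.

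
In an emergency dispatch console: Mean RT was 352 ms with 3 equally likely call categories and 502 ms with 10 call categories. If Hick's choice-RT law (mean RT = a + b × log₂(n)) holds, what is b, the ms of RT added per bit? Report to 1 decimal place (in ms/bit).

86.4 ms/bit

The slope on a log₂ axis is (502 − 352) / (3.3219 − 1.5850) = 86.357 ms/bit.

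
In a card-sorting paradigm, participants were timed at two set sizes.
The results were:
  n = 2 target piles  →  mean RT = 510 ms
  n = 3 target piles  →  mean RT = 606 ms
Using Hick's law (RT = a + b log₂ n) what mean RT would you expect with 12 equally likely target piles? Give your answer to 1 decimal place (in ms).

934.2 ms

RT is linear in log₂ n, so two points fix the line:
  b = (606 − 510) / (log₂ 3 − log₂ 2) = 96 / (1.5850 − 1) = 164.113 ms/bit
  a = 510 − 164.113 × 1 = 345.887 ms
Then RT(12) = 345.887 + 164.113 × log₂ 12 = 345.887 + 164.113 × 3.5850 ≈ 934.226 ms.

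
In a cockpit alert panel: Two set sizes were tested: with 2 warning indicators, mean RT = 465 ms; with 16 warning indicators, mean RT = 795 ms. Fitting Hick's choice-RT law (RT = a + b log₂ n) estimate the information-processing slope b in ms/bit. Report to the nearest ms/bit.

110 ms/bit

The slope on a log₂ axis is (795 − 465) / (4 − 1) = 110 ms/bit.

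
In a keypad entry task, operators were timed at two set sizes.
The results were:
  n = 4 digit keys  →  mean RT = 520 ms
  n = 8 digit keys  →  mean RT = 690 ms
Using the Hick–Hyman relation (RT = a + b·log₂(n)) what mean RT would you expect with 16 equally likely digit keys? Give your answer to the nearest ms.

Solve the two-equation system in a and b:
  b = (690 − 520) / (log₂ 8 − log₂ 4) = 170 / (3 − 2) = 170 ms/bit
  a = 520 − 170 × 2 = 180 ms
Then RT(16) = 180 + 170 × log₂ 16 = 180 + 170 × 4 ≈ 860.000 ms.

860 ms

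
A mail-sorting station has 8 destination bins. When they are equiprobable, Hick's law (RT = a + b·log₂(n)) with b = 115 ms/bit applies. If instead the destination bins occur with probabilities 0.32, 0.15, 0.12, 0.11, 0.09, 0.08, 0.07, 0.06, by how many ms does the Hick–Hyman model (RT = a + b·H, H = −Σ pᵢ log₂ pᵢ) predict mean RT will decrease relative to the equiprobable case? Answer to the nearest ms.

Equiprobable entropy H₀ = log₂ 8 = 3.0000 bits.
Skewed entropy H = −Σ pᵢ log₂ pᵢ = 2.7702 bits.
ΔRT = b·(H₀ − H) = 115 × 0.2298 = 26.43 ms.

26 ms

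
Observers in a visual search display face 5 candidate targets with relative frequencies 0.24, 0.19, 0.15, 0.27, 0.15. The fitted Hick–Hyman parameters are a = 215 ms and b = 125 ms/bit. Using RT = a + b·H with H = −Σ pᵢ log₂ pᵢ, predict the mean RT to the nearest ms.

H = 0.24·log₂(1/0.24) + 0.19·log₂(1/0.19) + 0.15·log₂(1/0.15) + 0.27·log₂(1/0.27) + 0.15·log₂(1/0.15) = 2.2805 bits.
RT = 215 + 125 × 2.2805 = 500.06 ms.

500 ms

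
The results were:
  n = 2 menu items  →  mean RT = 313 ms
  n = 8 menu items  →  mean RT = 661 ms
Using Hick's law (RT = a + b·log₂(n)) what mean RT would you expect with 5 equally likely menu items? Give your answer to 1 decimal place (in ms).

543.0 ms

Fit slope and intercept:
  b = (661 − 313) / (log₂ 8 − log₂ 2) = 348 / (3 − 1) = 174.000 ms/bit
  a = 313 − 174.000 × 1 = 139.000 ms
Then RT(5) = 139.000 + 174.000 × log₂ 5 = 139.000 + 174.000 × 2.3219 ≈ 543.015 ms.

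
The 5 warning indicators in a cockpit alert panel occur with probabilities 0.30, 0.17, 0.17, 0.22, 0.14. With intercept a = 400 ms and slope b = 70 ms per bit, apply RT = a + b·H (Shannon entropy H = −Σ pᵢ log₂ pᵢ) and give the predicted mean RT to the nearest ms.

H = 0.30·log₂(1/0.30) + 0.17·log₂(1/0.17) + 0.17·log₂(1/0.17) + 0.22·log₂(1/0.22) + 0.14·log₂(1/0.14) = 2.2679 bits.
RT = 400 + 70 × 2.2679 = 558.76 ms.

559 ms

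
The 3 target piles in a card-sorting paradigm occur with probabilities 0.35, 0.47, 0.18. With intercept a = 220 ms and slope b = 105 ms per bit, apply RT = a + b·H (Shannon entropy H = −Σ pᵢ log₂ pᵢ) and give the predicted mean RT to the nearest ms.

Entropy contributions −pᵢ log₂ pᵢ: 0.5301, 0.5120, 0.4453; sum H = 1.4874 bits.
RT = a + bH = 220 + 105·1.4874 = 376.17 ms.

376 ms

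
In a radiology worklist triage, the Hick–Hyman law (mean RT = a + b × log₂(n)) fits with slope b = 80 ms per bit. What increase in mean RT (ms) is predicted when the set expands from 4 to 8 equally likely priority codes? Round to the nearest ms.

Only the slope matters, since a is common to both: ΔRT = b·log₂(n₂/n₁).
log₂(8) − log₂(4) = log₂(8/4) = log₂(2) = 1.
ΔRT = 80 × 1.0000 = 80.000 ms.

80 ms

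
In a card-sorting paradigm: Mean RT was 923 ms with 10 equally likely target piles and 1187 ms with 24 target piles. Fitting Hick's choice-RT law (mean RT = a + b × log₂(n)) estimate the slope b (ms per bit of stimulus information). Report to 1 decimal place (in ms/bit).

209.0 ms/bit

Slope: b = (1187 − 923) / (log₂ 24 − log₂ 10) = 264/1.2630 = 209.020 ms/bit.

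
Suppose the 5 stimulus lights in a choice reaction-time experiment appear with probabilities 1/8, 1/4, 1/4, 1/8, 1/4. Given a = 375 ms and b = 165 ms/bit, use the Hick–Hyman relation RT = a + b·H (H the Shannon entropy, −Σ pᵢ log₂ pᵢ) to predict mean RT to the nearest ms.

746 ms

H = −Σ pᵢ log₂ pᵢ = 0.125·3 + 0.25·2 + 0.25·2 + 0.125·3 + 0.25·2 = 2.250 bits.
RT = 375 + 165 × 2.250 = 746.25 ms.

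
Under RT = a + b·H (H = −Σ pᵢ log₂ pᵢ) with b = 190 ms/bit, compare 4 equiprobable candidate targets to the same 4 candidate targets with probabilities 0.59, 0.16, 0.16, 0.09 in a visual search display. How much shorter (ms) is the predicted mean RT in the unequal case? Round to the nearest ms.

The RT saving is b·ΔH. Equiprobable H₀ = log₂(4) = 2.0000 bits; with the given probabilities H = 1.6078 bits.
b·(H₀ − H) = 190 × (2.0000 − 1.6078) = 74.52 ms.

75 ms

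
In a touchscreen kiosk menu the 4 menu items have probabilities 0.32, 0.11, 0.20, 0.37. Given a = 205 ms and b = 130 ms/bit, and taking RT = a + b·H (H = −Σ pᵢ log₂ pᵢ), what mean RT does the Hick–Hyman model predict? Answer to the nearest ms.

448 ms

Entropy contributions −pᵢ log₂ pᵢ: 0.5260, 0.3503, 0.4644, 0.5307; sum H = 1.8714 bits.
RT = a + bH = 205 + 130·1.8714 = 448.29 ms.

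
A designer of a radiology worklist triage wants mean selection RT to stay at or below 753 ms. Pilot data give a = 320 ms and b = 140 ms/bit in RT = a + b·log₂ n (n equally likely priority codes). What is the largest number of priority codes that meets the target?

8

Information budget: (753 − 320)/140 = 3.0929 bits, so n ≤ 2^3.0929 = 8.532 → at most 8.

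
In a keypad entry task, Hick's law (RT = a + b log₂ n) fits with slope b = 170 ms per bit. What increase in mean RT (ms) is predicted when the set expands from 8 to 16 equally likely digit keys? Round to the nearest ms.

170 ms

ΔRT = (a + b log₂ n₂) − (a + b log₂ n₁) = b·(log₂ n₂ − log₂ n₁).
log₂(16) − log₂(8) = log₂(16/8) = log₂(2) = 1.
ΔRT = 170 × 1.0000 = 170.000 ms.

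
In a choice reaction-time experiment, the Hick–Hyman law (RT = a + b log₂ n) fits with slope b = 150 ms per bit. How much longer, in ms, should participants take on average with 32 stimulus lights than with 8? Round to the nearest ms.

300 ms

Only the slope matters, since a is common to both: ΔRT = b·log₂(n₂/n₁).
log₂(32) − log₂(8) = log₂(32/8) = log₂(4) = 2.
ΔRT = 150 × 2.0000 = 300.000 ms.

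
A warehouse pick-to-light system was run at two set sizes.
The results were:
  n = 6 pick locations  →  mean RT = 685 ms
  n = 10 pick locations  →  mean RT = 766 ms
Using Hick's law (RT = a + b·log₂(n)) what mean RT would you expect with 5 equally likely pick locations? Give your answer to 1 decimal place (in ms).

Solve the two-equation system in a and b:
  b = (766 − 685) / (log₂ 10 − log₂ 6) = 81 / (3.3219 − 2.5850) = 109.910 ms/bit
  a = 685 − 109.910 × 2.5850 = 400.886 ms
Then RT(5) = 400.886 + 109.910 × log₂ 5 = 400.886 + 109.910 × 2.3219 ≈ 656.090 ms.

656.1 ms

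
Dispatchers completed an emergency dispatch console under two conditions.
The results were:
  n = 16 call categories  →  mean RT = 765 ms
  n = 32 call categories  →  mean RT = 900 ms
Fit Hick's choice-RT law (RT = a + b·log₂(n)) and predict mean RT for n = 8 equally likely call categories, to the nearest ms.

RT is linear in log₂ n, so two points fix the line:
  b = (900 − 765) / (log₂ 32 − log₂ 16) = 135 / (5 − 4) = 135 ms/bit
  a = 765 − 135 × 4 = 225 ms
Then RT(8) = 225 + 135 × log₂ 8 = 225 + 135 × 3 ≈ 630.000 ms.

630 ms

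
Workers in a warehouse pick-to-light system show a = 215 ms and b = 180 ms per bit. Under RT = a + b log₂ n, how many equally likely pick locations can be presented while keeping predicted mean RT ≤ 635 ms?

Information budget: (635 − 215)/180 = 2.3333 bits, so n ≤ 2^2.3333 = 5.040 → at most 5.

5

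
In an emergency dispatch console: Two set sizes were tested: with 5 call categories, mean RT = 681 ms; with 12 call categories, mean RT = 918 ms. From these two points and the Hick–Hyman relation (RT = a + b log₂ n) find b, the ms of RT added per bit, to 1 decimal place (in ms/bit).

The slope on a log₂ axis is (918 − 681) / (3.5850 − 2.3219) = 187.643 ms/bit.

187.6 ms/bit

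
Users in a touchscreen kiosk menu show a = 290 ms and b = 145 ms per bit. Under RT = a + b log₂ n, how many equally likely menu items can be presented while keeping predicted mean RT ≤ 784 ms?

10

145·log₂ n ≤ 784 − 290 = 494, giving log₂ n ≤ 3.4069 and n ≤ 10.607. The largest whole number is 10.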